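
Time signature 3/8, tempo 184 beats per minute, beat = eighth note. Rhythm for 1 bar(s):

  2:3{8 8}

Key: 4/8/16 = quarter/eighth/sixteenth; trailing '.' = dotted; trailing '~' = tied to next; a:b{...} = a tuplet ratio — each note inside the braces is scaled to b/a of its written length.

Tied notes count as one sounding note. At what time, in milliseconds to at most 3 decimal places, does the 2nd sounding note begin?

note 2 onset = 3/2b = 489.13ms

1. 0.0ms @ 0 + 489.13ms (3/2)
2. 489.13ms @ 3/2 + 489.13ms (3/2)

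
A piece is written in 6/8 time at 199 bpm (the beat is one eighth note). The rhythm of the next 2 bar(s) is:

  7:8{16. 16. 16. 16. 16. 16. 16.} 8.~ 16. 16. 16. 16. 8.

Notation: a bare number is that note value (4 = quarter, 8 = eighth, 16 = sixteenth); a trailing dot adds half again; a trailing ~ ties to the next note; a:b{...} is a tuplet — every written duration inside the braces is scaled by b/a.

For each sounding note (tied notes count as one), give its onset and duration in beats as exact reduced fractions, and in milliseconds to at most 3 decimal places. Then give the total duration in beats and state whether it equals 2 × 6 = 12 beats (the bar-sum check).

1) 0.0ms=0b +258.435ms=6/7b
2) 258.435ms=6/7b +258.435ms=6/7b
3) 516.87ms=12/7b +258.435ms=6/7b
4) 775.305ms=18/7b +258.435ms=6/7b
5) 1033.74ms=24/7b +258.435ms=6/7b
6) 1292.175ms=30/7b +258.435ms=6/7b
7) 1550.61ms=36/7b +258.435ms=6/7b
8) 1809.045ms=6b +678.392ms=9/4b
9) 2487.437ms=33/4b +226.131ms=3/4b
10) 2713.568ms=9b +226.131ms=3/4b
11) 2939.698ms=39/4b +226.131ms=3/4b
12) 3165.829ms=21/2b +452.261ms=3/2b
Σ=12b of 12 (199bpm 6/8) — PASS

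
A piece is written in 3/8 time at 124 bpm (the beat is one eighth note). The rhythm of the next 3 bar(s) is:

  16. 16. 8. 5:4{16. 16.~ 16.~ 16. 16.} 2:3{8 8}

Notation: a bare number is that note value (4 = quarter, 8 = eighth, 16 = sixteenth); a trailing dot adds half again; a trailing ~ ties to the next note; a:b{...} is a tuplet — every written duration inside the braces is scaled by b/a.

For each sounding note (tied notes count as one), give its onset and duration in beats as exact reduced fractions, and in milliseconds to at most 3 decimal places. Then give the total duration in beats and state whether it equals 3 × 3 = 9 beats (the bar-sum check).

1) 0.0ms=0b +362.903ms=3/4b
2) 362.903ms=3/4b +362.903ms=3/4b
3) 725.806ms=3/2b +725.806ms=3/2b
4) 1451.613ms=3b +290.323ms=3/5b
5) 1741.935ms=18/5b +870.968ms=9/5b
6) 2612.903ms=27/5b +290.323ms=3/5b
7) 2903.226ms=6b +725.806ms=3/2b
8) 3629.032ms=15/2b +725.806ms=3/2b
Σ=9b of 9 (124bpm 3/8) — PASS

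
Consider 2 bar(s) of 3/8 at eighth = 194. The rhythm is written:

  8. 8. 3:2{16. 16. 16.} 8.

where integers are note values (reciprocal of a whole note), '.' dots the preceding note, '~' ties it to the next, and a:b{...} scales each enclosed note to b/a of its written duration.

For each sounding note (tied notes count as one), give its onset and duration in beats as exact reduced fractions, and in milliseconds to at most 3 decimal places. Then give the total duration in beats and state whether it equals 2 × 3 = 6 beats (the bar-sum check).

1) 0.0ms=0b +463.918ms=3/2b
2) 463.918ms=3/2b +463.918ms=3/2b
3) 927.835ms=3b +154.639ms=1/2b
4) 1082.474ms=7/2b +154.639ms=1/2b
5) 1237.113ms=4b +154.639ms=1/2b
6) 1391.753ms=9/2b +463.918ms=3/2b
Σ=6b of 6 (194bpm 3/8) — PASS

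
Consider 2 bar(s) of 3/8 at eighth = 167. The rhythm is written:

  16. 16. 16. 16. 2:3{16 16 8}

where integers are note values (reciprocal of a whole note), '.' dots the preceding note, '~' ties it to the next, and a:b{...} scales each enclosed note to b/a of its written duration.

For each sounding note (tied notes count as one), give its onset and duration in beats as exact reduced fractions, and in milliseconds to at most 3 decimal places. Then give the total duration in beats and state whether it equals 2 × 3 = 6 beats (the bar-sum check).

1) 0.0ms=0b +269.461ms=3/4b
2) 269.461ms=3/4b +269.461ms=3/4b
3) 538.922ms=3/2b +269.461ms=3/4b
4) 808.383ms=9/4b +269.461ms=3/4b
5) 1077.844ms=3b +269.461ms=3/4b
6) 1347.305ms=15/4b +269.461ms=3/4b
7) 1616.766ms=9/2b +538.922ms=3/2b
Σ=6b of 6 (167bpm 3/8) — PASS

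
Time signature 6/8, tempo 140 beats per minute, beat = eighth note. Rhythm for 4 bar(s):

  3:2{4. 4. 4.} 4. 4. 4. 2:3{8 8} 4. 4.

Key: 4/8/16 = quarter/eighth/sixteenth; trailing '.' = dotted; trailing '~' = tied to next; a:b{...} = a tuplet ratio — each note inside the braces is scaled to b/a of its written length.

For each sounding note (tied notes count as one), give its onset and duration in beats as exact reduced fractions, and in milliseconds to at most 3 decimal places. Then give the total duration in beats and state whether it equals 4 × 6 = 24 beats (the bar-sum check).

1) 0.0ms=0b +857.143ms=2b
2) 857.143ms=2b +857.143ms=2b
3) 1714.286ms=4b +857.143ms=2b
4) 2571.429ms=6b +1285.714ms=3b
5) 3857.143ms=9b +1285.714ms=3b
6) 5142.857ms=12b +1285.714ms=3b
7) 6428.571ms=15b +642.857ms=3/2b
8) 7071.429ms=33/2b +642.857ms=3/2b
9) 7714.286ms=18b +1285.714ms=3b
10) 9000.0ms=21b +1285.714ms=3b
Σ=24b of 24 (140bpm 6/8) — PASS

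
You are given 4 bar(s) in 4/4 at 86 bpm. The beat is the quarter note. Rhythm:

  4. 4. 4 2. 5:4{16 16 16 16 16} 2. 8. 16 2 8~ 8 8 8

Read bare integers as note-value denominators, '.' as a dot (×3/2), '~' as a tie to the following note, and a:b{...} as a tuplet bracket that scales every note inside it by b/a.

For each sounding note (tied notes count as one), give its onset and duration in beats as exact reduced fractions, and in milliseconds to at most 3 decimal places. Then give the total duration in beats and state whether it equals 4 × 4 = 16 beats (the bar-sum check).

1) 0.0ms=0b +1046.512ms=3/2b
2) 1046.512ms=3/2b +1046.512ms=3/2b
3) 2093.023ms=3b +697.674ms=1b
4) 2790.698ms=4b +2093.023ms=3b
5) 4883.721ms=7b +139.535ms=1/5b
6) 5023.256ms=36/5b +139.535ms=1/5b
7) 5162.791ms=37/5b +139.535ms=1/5b
8) 5302.326ms=38/5b +139.535ms=1/5b
9) 5441.86ms=39/5b +139.535ms=1/5b
10) 5581.395ms=8b +2093.023ms=3b
11) 7674.419ms=11b +523.256ms=3/4b
12) 8197.674ms=47/4b +174.419ms=1/4b
13) 8372.093ms=12b +1395.349ms=2b
14) 9767.442ms=14b +697.674ms=1b
15) 10465.116ms=15b +348.837ms=1/2b
16) 10813.953ms=31/2b +348.837ms=1/2b
Σ=16b of 16 (86bpm 4/4) — PASS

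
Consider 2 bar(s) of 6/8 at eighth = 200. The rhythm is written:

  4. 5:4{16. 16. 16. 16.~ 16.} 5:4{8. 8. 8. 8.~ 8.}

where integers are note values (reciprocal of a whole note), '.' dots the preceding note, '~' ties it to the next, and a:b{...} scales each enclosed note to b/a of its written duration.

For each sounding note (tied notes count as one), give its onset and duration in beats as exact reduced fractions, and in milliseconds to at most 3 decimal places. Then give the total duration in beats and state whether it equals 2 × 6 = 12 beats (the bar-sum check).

1) 0.0ms=0b +900.0ms=3b
2) 900.0ms=3b +180.0ms=3/5b
3) 1080.0ms=18/5b +180.0ms=3/5b
4) 1260.0ms=21/5b +180.0ms=3/5b
5) 1440.0ms=24/5b +360.0ms=6/5b
6) 1800.0ms=6b +360.0ms=6/5b
7) 2160.0ms=36/5b +360.0ms=6/5b
8) 2520.0ms=42/5b +360.0ms=6/5b
9) 2880.0ms=48/5b +720.0ms=12/5b
Σ=12b of 12 (200bpm 6/8) — PASS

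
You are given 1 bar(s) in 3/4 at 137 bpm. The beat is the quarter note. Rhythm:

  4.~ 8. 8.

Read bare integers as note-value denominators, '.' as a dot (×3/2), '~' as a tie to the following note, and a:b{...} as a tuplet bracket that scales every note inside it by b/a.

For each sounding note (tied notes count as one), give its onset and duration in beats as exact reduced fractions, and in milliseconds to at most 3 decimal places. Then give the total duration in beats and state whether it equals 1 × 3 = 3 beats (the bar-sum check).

1) 0.0ms=0b +985.401ms=9/4b
2) 985.401ms=9/4b +328.467ms=3/4b
Σ=3b of 3 (137bpm 3/4) — PASS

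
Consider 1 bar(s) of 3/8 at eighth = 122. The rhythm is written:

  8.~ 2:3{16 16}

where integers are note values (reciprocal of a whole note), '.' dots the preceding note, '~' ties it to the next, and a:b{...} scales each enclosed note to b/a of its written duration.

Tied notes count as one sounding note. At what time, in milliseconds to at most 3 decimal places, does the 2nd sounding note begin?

note 2 onset = 9/4b = 1106.557ms

1. 0.0ms @ 0 + 1106.557ms (9/4)
2. 1106.557ms @ 9/4 + 368.852ms (3/4)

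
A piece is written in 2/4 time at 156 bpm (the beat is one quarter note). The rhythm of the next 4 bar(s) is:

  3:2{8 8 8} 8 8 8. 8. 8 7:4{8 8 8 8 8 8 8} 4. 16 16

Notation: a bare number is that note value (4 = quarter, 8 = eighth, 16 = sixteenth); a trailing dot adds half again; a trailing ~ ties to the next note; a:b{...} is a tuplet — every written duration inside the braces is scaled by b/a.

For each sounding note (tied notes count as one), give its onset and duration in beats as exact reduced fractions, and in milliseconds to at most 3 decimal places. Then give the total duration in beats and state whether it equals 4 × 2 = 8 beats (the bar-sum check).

1) 0.0ms=0b +128.205ms=1/3b
2) 128.205ms=1/3b +128.205ms=1/3b
3) 256.41ms=2/3b +128.205ms=1/3b
4) 384.615ms=1b +192.308ms=1/2b
5) 576.923ms=3/2b +192.308ms=1/2b
6) 769.231ms=2b +288.462ms=3/4b
7) 1057.692ms=11/4b +288.462ms=3/4b
8) 1346.154ms=7/2b +192.308ms=1/2b
9) 1538.462ms=4b +109.89ms=2/7b
10) 1648.352ms=30/7b +109.89ms=2/7b
11) 1758.242ms=32/7b +109.89ms=2/7b
12) 1868.132ms=34/7b +109.89ms=2/7b
13) 1978.022ms=36/7b +109.89ms=2/7b
14) 2087.912ms=38/7b +109.89ms=2/7b
15) 2197.802ms=40/7b +109.89ms=2/7b
16) 2307.692ms=6b +576.923ms=3/2b
17) 2884.615ms=15/2b +96.154ms=1/4b
18) 2980.769ms=31/4b +96.154ms=1/4b
Σ=8b of 8 (156bpm 2/4) — PASS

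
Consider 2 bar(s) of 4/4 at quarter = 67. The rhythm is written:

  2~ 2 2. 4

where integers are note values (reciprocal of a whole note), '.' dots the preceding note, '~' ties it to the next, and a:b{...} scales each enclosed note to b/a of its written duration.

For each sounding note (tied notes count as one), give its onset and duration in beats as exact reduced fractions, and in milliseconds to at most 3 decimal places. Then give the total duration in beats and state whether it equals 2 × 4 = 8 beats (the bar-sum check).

1) 0.0ms=0b +3582.09ms=4b
2) 3582.09ms=4b +2686.567ms=3b
3) 6268.657ms=7b +895.522ms=1b
Σ=8b of 8 (67bpm 4/4) — PASS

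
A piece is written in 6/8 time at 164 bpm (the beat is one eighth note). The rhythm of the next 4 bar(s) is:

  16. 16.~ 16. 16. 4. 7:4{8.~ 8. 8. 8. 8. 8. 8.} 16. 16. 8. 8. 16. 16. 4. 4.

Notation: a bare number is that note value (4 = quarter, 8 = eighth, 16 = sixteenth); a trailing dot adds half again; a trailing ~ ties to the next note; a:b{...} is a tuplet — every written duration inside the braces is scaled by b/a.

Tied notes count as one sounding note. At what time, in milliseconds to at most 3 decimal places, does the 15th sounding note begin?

1. 0.0ms @ 0 + 274.39ms (3/4)
2. 274.39ms @ 3/4 + 548.78ms (3/2)
3. 823.171ms @ 9/4 + 274.39ms (3/4)
4. 1097.561ms @ 3 + 1097.561ms (3)
5. 2195.122ms @ 6 + 627.178ms (12/7)
6. 2822.3ms @ 54/7 + 313.589ms (6/7)
7. 3135.889ms @ 60/7 + 313.589ms (6/7)
8. 3449.477ms @ 66/7 + 313.589ms (6/7)
9. 3763.066ms @ 72/7 + 313.589ms (6/7)
10. 4076.655ms @ 78/7 + 313.589ms (6/7)
11. 4390.244ms @ 12 + 274.39ms (3/4)
12. 4664.634ms @ 51/4 + 274.39ms (3/4)
13. 4939.024ms @ 27/2 + 548.78ms (3/2)
14. 5487.805ms @ 15 + 548.78ms (3/2)
15. 6036.585ms @ 33/2 + 274.39ms (3/4)
16. 6310.976ms @ 69/4 + 274.39ms (3/4)
17. 6585.366ms @ 18 + 1097.561ms (3)
18. 7682.927ms @ 21 + 1097.561ms (3)

note 15 onset = 33/2b = 6036.585ms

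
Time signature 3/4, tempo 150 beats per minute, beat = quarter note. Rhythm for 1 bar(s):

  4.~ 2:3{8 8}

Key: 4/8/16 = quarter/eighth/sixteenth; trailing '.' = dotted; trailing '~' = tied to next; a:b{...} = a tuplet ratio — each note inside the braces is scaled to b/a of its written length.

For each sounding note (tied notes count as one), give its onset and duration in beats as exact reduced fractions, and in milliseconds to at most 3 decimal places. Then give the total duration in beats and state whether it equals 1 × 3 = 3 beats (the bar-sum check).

1) 0.0ms=0b +900.0ms=9/4b
2) 900.0ms=9/4b +300.0ms=3/4b
Σ=3b of 3 (150bpm 3/4) — PASS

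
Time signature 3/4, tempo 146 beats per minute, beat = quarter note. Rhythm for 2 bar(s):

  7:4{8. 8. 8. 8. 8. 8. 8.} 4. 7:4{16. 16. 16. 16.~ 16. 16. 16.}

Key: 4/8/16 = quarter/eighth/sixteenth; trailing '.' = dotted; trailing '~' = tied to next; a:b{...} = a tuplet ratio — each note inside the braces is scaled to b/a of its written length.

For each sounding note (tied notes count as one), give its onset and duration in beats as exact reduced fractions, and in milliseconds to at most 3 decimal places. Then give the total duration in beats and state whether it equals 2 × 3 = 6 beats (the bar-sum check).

1) 0.0ms=0b +176.125ms=3/7b
2) 176.125ms=3/7b +176.125ms=3/7b
3) 352.25ms=6/7b +176.125ms=3/7b
4) 528.376ms=9/7b +176.125ms=3/7b
5) 704.501ms=12/7b +176.125ms=3/7b
6) 880.626ms=15/7b +176.125ms=3/7b
7) 1056.751ms=18/7b +176.125ms=3/7b
8) 1232.877ms=3b +616.438ms=3/2b
9) 1849.315ms=9/2b +88.063ms=3/14b
10) 1937.378ms=33/7b +88.063ms=3/14b
11) 2025.44ms=69/14b +88.063ms=3/14b
12) 2113.503ms=36/7b +176.125ms=3/7b
13) 2289.628ms=39/7b +88.063ms=3/14b
14) 2377.691ms=81/14b +88.063ms=3/14b
Σ=6b of 6 (146bpm 3/4) — PASS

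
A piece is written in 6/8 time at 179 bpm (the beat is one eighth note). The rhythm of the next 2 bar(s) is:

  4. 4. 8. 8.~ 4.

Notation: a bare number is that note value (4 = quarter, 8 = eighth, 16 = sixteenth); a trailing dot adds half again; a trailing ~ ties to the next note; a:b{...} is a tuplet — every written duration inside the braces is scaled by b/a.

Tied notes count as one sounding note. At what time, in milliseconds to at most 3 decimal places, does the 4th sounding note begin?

note 4 onset = 15/2b = 2513.966ms

1. 0.0ms @ 0 + 1005.587ms (3)
2. 1005.587ms @ 3 + 1005.587ms (3)
3. 2011.173ms @ 6 + 502.793ms (3/2)
4. 2513.966ms @ 15/2 + 1508.38ms (9/2)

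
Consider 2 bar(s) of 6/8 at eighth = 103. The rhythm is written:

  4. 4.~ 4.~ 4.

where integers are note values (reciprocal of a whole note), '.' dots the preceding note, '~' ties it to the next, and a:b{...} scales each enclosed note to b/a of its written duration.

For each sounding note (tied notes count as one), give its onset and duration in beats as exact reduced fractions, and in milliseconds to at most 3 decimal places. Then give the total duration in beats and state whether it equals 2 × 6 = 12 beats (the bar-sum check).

1) 0.0ms=0b +1747.573ms=3b
2) 1747.573ms=3b +5242.718ms=9b
Σ=12b of 12 (103bpm 6/8) — PASS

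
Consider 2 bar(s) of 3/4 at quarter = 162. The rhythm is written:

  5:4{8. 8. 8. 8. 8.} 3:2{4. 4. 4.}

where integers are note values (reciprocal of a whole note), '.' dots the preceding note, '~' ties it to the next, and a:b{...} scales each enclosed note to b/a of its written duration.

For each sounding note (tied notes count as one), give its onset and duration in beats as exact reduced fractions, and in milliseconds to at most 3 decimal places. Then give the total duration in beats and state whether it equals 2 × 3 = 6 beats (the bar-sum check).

1) 0.0ms=0b +222.222ms=3/5b
2) 222.222ms=3/5b +222.222ms=3/5b
3) 444.444ms=6/5b +222.222ms=3/5b
4) 666.667ms=9/5b +222.222ms=3/5b
5) 888.889ms=12/5b +222.222ms=3/5b
6) 1111.111ms=3b +370.37ms=1b
7) 1481.481ms=4b +370.37ms=1b
8) 1851.852ms=5b +370.37ms=1b
Σ=6b of 6 (162bpm 3/4) — PASS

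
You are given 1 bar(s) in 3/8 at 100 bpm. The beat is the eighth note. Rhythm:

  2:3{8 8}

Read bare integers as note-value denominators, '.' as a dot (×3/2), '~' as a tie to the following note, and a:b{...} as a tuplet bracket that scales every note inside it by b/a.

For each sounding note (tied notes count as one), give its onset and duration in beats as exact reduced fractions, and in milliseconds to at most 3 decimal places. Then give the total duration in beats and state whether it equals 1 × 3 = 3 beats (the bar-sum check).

1) 0.0ms=0b +900.0ms=3/2b
2) 900.0ms=3/2b +900.0ms=3/2b
Σ=3b of 3 (100bpm 3/8) — PASS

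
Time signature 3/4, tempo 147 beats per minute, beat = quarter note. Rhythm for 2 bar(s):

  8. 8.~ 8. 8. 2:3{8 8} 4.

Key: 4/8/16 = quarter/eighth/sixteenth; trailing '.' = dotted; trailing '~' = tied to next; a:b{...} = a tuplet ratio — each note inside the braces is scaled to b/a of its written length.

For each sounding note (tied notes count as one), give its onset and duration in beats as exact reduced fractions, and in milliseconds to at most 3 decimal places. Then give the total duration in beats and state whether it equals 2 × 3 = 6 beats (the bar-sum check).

1) 0.0ms=0b +306.122ms=3/4b
2) 306.122ms=3/4b +612.245ms=3/2b
3) 918.367ms=9/4b +306.122ms=3/4b
4) 1224.49ms=3b +306.122ms=3/4b
5) 1530.612ms=15/4b +306.122ms=3/4b
6) 1836.735ms=9/2b +612.245ms=3/2b
Σ=6b of 6 (147bpm 3/4) — PASS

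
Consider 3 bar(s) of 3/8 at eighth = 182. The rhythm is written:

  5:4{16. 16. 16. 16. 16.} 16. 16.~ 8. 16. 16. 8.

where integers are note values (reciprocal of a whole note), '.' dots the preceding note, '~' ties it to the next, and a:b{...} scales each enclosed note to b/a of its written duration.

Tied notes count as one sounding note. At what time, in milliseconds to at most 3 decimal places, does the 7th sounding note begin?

1. 0.0ms @ 0 + 197.802ms (3/5)
2. 197.802ms @ 3/5 + 197.802ms (3/5)
3. 395.604ms @ 6/5 + 197.802ms (3/5)
4. 593.407ms @ 9/5 + 197.802ms (3/5)
5. 791.209ms @ 12/5 + 197.802ms (3/5)
6. 989.011ms @ 3 + 247.253ms (3/4)
7. 1236.264ms @ 15/4 + 741.758ms (9/4)
8. 1978.022ms @ 6 + 247.253ms (3/4)
9. 2225.275ms @ 27/4 + 247.253ms (3/4)
10. 2472.527ms @ 15/2 + 494.505ms (3/2)

note 7 onset = 15/4b = 1236.264ms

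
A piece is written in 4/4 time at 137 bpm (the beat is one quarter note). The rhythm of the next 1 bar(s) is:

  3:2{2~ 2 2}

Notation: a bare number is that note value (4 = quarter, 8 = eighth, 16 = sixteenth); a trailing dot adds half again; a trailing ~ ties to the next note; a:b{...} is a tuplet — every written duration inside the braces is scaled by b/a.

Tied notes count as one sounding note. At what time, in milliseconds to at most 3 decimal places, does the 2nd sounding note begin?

note 2 onset = 8/3b = 1167.883ms

1. 0.0ms @ 0 + 1167.883ms (8/3)
2. 1167.883ms @ 8/3 + 583.942ms (4/3)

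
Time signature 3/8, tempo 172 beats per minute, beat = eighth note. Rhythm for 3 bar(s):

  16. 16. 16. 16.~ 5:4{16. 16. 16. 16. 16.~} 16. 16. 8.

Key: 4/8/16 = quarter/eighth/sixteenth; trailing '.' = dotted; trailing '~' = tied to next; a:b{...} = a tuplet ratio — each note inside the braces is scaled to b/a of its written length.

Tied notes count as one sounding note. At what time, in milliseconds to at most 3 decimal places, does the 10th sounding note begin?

note 10 onset = 15/2b = 2616.279ms

1. 0.0ms @ 0 + 261.628ms (3/4)
2. 261.628ms @ 3/4 + 261.628ms (3/4)
3. 523.256ms @ 3/2 + 261.628ms (3/4)
4. 784.884ms @ 9/4 + 470.93ms (27/20)
5. 1255.814ms @ 18/5 + 209.302ms (3/5)
6. 1465.116ms @ 21/5 + 209.302ms (3/5)
7. 1674.419ms @ 24/5 + 209.302ms (3/5)
8. 1883.721ms @ 27/5 + 470.93ms (27/20)
9. 2354.651ms @ 27/4 + 261.628ms (3/4)
10. 2616.279ms @ 15/2 + 523.256ms (3/2)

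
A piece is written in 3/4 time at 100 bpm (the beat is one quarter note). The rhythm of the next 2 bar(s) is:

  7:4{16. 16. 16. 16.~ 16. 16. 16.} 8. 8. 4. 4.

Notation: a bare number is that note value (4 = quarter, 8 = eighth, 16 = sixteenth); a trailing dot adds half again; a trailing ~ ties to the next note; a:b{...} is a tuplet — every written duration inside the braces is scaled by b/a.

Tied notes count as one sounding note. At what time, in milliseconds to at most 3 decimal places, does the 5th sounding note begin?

1. 0.0ms @ 0 + 128.571ms (3/14)
2. 128.571ms @ 3/14 + 128.571ms (3/14)
3. 257.143ms @ 3/7 + 128.571ms (3/14)
4. 385.714ms @ 9/14 + 257.143ms (3/7)
5. 642.857ms @ 15/14 + 128.571ms (3/14)
6. 771.429ms @ 9/7 + 128.571ms (3/14)
7. 900.0ms @ 3/2 + 450.0ms (3/4)
8. 1350.0ms @ 9/4 + 450.0ms (3/4)
9. 1800.0ms @ 3 + 900.0ms (3/2)
10. 2700.0ms @ 9/2 + 900.0ms (3/2)

note 5 onset = 15/14b = 642.857ms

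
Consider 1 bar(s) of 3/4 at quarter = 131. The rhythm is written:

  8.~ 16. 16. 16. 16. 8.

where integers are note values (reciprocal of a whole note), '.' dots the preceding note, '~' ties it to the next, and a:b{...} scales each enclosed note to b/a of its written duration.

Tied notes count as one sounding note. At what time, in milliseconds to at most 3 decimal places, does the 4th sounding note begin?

1. 0.0ms @ 0 + 515.267ms (9/8)
2. 515.267ms @ 9/8 + 171.756ms (3/8)
3. 687.023ms @ 3/2 + 171.756ms (3/8)
4. 858.779ms @ 15/8 + 171.756ms (3/8)
5. 1030.534ms @ 9/4 + 343.511ms (3/4)

note 4 onset = 15/8b = 858.779ms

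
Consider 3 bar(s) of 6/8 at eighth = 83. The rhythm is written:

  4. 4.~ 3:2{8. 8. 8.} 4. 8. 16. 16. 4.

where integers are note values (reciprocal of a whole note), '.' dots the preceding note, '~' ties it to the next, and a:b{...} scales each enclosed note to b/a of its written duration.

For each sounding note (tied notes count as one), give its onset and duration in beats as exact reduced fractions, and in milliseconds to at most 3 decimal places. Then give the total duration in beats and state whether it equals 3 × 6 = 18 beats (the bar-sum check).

1) 0.0ms=0b +2168.675ms=3b
2) 2168.675ms=3b +2891.566ms=4b
3) 5060.241ms=7b +722.892ms=1b
4) 5783.133ms=8b +722.892ms=1b
5) 6506.024ms=9b +2168.675ms=3b
6) 8674.699ms=12b +1084.337ms=3/2b
7) 9759.036ms=27/2b +542.169ms=3/4b
8) 10301.205ms=57/4b +542.169ms=3/4b
9) 10843.373ms=15b +2168.675ms=3b
Σ=18b of 18 (83bpm 6/8) — PASS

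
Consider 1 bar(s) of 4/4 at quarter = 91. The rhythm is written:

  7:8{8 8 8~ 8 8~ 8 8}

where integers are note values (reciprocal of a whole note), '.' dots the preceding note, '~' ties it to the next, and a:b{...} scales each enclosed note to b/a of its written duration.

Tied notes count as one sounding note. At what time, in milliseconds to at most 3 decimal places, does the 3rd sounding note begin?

1. 0.0ms @ 0 + 376.766ms (4/7)
2. 376.766ms @ 4/7 + 376.766ms (4/7)
3. 753.532ms @ 8/7 + 753.532ms (8/7)
4. 1507.064ms @ 16/7 + 753.532ms (8/7)
5. 2260.597ms @ 24/7 + 376.766ms (4/7)

note 3 onset = 8/7b = 753.532ms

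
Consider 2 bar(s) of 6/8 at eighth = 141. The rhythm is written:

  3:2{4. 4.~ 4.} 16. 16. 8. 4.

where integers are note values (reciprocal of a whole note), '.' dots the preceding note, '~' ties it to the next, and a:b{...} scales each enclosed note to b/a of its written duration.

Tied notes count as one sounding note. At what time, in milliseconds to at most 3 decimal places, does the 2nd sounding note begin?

1. 0.0ms @ 0 + 851.064ms (2)
2. 851.064ms @ 2 + 1702.128ms (4)
3. 2553.191ms @ 6 + 319.149ms (3/4)
4. 2872.34ms @ 27/4 + 319.149ms (3/4)
5. 3191.489ms @ 15/2 + 638.298ms (3/2)
6. 3829.787ms @ 9 + 1276.596ms (3)

note 2 onset = 2b = 851.064ms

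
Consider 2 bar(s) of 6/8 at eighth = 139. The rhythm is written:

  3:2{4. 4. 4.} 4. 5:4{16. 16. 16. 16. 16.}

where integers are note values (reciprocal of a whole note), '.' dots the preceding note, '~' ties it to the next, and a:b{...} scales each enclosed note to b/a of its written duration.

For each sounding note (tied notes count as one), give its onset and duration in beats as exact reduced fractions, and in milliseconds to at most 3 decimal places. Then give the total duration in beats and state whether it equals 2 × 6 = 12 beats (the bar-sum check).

1) 0.0ms=0b +863.309ms=2b
2) 863.309ms=2b +863.309ms=2b
3) 1726.619ms=4b +863.309ms=2b
4) 2589.928ms=6b +1294.964ms=3b
5) 3884.892ms=9b +258.993ms=3/5b
6) 4143.885ms=48/5b +258.993ms=3/5b
7) 4402.878ms=51/5b +258.993ms=3/5b
8) 4661.871ms=54/5b +258.993ms=3/5b
9) 4920.863ms=57/5b +258.993ms=3/5b
Σ=12b of 12 (139bpm 6/8) — PASS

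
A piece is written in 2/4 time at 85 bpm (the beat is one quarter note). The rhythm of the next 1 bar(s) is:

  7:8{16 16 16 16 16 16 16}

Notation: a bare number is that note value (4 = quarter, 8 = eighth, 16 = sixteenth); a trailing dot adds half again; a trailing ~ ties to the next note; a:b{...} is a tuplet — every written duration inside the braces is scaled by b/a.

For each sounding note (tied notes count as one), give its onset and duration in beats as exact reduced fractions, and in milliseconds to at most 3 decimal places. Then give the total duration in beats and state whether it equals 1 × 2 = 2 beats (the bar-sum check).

1) 0.0ms=0b +201.681ms=2/7b
2) 201.681ms=2/7b +201.681ms=2/7b
3) 403.361ms=4/7b +201.681ms=2/7b
4) 605.042ms=6/7b +201.681ms=2/7b
5) 806.723ms=8/7b +201.681ms=2/7b
6) 1008.403ms=10/7b +201.681ms=2/7b
7) 1210.084ms=12/7b +201.681ms=2/7b
Σ=2b of 2 (85bpm 2/4) — PASS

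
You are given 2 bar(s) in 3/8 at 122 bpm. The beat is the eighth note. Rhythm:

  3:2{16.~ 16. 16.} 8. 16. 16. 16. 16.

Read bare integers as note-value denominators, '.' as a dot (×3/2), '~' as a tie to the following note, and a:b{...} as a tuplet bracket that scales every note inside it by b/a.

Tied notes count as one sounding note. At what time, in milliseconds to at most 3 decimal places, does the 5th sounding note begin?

note 5 onset = 15/4b = 1844.262ms

1. 0.0ms @ 0 + 491.803ms (1)
2. 491.803ms @ 1 + 245.902ms (1/2)
3. 737.705ms @ 3/2 + 737.705ms (3/2)
4. 1475.41ms @ 3 + 368.852ms (3/4)
5. 1844.262ms @ 15/4 + 368.852ms (3/4)
6. 2213.115ms @ 9/2 + 368.852ms (3/4)
7. 2581.967ms @ 21/4 + 368.852ms (3/4)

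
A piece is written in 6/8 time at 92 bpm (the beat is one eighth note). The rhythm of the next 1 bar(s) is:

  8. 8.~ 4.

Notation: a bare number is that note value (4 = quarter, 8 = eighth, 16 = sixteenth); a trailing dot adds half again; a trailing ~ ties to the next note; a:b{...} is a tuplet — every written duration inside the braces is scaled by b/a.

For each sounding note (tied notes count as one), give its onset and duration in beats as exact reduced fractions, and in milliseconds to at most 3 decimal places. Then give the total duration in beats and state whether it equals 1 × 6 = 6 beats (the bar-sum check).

1) 0.0ms=0b +978.261ms=3/2b
2) 978.261ms=3/2b +2934.783ms=9/2b
Σ=6b of 6 (92bpm 6/8) — PASS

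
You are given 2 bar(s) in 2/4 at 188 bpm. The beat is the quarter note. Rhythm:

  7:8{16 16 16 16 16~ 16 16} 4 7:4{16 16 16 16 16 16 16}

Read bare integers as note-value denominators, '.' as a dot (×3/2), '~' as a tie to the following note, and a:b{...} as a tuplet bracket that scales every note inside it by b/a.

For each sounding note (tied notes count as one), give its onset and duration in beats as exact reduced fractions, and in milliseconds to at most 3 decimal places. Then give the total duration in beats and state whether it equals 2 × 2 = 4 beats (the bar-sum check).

1) 0.0ms=0b +91.185ms=2/7b
2) 91.185ms=2/7b +91.185ms=2/7b
3) 182.371ms=4/7b +91.185ms=2/7b
4) 273.556ms=6/7b +91.185ms=2/7b
5) 364.742ms=8/7b +182.371ms=4/7b
6) 547.112ms=12/7b +91.185ms=2/7b
7) 638.298ms=2b +319.149ms=1b
8) 957.447ms=3b +45.593ms=1/7b
9) 1003.04ms=22/7b +45.593ms=1/7b
10) 1048.632ms=23/7b +45.593ms=1/7b
11) 1094.225ms=24/7b +45.593ms=1/7b
12) 1139.818ms=25/7b +45.593ms=1/7b
13) 1185.41ms=26/7b +45.593ms=1/7b
14) 1231.003ms=27/7b +45.593ms=1/7b
Σ=4b of 4 (188bpm 2/4) — PASS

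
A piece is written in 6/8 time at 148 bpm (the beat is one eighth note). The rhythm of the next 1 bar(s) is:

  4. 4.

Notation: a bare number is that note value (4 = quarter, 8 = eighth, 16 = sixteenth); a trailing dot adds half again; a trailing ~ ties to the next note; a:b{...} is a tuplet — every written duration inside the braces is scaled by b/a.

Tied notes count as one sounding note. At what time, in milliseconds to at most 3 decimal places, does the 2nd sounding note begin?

1. 0.0ms @ 0 + 1216.216ms (3)
2. 1216.216ms @ 3 + 1216.216ms (3)

note 2 onset = 3b = 1216.216ms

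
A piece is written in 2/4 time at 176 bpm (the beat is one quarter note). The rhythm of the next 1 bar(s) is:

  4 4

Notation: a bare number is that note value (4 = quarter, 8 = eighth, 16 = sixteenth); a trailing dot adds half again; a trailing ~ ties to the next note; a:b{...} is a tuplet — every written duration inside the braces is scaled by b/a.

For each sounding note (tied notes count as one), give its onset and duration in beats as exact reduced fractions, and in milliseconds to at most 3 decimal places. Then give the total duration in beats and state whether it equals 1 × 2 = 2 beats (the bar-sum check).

1) 0.0ms=0b +340.909ms=1b
2) 340.909ms=1b +340.909ms=1b
Σ=2b of 2 (176bpm 2/4) — PASS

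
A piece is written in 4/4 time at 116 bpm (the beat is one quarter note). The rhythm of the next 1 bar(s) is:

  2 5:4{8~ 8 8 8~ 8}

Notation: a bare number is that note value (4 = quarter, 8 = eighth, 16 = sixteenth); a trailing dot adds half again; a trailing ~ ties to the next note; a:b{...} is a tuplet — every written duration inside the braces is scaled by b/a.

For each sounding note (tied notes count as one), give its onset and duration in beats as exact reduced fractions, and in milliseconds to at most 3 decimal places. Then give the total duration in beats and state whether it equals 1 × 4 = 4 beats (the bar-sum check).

1) 0.0ms=0b +1034.483ms=2b
2) 1034.483ms=2b +413.793ms=4/5b
3) 1448.276ms=14/5b +206.897ms=2/5b
4) 1655.172ms=16/5b +413.793ms=4/5b
Σ=4b of 4 (116bpm 4/4) — PASS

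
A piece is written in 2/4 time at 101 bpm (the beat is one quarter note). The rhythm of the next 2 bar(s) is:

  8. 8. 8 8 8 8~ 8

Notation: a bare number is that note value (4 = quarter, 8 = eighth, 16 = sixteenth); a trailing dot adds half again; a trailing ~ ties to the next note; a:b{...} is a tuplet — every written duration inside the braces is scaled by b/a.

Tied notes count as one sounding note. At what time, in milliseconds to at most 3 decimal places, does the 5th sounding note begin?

1. 0.0ms @ 0 + 445.545ms (3/4)
2. 445.545ms @ 3/4 + 445.545ms (3/4)
3. 891.089ms @ 3/2 + 297.03ms (1/2)
4. 1188.119ms @ 2 + 297.03ms (1/2)
5. 1485.149ms @ 5/2 + 297.03ms (1/2)
6. 1782.178ms @ 3 + 594.059ms (1)

note 5 onset = 5/2b = 1485.149ms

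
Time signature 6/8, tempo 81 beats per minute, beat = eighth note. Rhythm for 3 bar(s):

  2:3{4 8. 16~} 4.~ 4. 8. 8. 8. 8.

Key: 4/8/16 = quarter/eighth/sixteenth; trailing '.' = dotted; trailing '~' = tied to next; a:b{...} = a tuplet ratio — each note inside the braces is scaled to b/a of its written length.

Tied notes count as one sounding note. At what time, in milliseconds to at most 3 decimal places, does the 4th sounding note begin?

1. 0.0ms @ 0 + 2222.222ms (3)
2. 2222.222ms @ 3 + 1666.667ms (9/4)
3. 3888.889ms @ 21/4 + 5000.0ms (27/4)
4. 8888.889ms @ 12 + 1111.111ms (3/2)
5. 10000.0ms @ 27/2 + 1111.111ms (3/2)
6. 11111.111ms @ 15 + 1111.111ms (3/2)
7. 12222.222ms @ 33/2 + 1111.111ms (3/2)

note 4 onset = 12b = 8888.889ms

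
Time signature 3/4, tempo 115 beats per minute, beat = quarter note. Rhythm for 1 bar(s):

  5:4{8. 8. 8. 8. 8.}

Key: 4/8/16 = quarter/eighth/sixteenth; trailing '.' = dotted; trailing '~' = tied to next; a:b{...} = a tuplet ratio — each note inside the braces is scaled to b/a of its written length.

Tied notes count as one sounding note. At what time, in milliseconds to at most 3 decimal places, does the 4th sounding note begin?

1. 0.0ms @ 0 + 313.043ms (3/5)
2. 313.043ms @ 3/5 + 313.043ms (3/5)
3. 626.087ms @ 6/5 + 313.043ms (3/5)
4. 939.13ms @ 9/5 + 313.043ms (3/5)
5. 1252.174ms @ 12/5 + 313.043ms (3/5)

note 4 onset = 9/5b = 939.13ms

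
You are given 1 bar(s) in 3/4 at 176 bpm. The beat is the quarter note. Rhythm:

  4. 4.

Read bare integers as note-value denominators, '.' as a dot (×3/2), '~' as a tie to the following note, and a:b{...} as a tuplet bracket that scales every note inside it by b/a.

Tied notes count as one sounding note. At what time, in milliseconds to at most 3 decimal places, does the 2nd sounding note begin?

1. 0.0ms @ 0 + 511.364ms (3/2)
2. 511.364ms @ 3/2 + 511.364ms (3/2)

note 2 onset = 3/2b = 511.364ms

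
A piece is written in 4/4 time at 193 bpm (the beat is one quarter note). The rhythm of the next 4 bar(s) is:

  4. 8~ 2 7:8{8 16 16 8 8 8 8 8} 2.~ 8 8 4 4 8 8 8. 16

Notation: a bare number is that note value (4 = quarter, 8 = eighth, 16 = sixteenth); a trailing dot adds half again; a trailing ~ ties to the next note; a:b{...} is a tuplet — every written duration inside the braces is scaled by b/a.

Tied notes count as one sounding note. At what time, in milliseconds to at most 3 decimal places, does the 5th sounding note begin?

1. 0.0ms @ 0 + 466.321ms (3/2)
2. 466.321ms @ 3/2 + 777.202ms (5/2)
3. 1243.523ms @ 4 + 177.646ms (4/7)
4. 1421.17ms @ 32/7 + 88.823ms (2/7)
5. 1509.993ms @ 34/7 + 88.823ms (2/7)
6. 1598.816ms @ 36/7 + 177.646ms (4/7)
7. 1776.462ms @ 40/7 + 177.646ms (4/7)
8. 1954.108ms @ 44/7 + 177.646ms (4/7)
9. 2131.754ms @ 48/7 + 177.646ms (4/7)
10. 2309.4ms @ 52/7 + 177.646ms (4/7)
11. 2487.047ms @ 8 + 1088.083ms (7/2)
12. 3575.13ms @ 23/2 + 155.44ms (1/2)
13. 3730.57ms @ 12 + 310.881ms (1)
14. 4041.451ms @ 13 + 310.881ms (1)
15. 4352.332ms @ 14 + 155.44ms (1/2)
16. 4507.772ms @ 29/2 + 155.44ms (1/2)
17. 4663.212ms @ 15 + 233.161ms (3/4)
18. 4896.373ms @ 63/4 + 77.72ms (1/4)

note 5 onset = 34/7b = 1509.993ms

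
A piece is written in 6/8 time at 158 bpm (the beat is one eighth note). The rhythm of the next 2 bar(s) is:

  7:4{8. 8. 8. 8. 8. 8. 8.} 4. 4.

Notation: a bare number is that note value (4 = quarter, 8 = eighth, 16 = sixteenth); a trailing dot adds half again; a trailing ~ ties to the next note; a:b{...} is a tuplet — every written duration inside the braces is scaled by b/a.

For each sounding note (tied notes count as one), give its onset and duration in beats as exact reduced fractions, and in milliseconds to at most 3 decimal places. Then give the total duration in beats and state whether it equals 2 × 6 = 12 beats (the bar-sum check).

1) 0.0ms=0b +325.497ms=6/7b
2) 325.497ms=6/7b +325.497ms=6/7b
3) 650.995ms=12/7b +325.497ms=6/7b
4) 976.492ms=18/7b +325.497ms=6/7b
5) 1301.989ms=24/7b +325.497ms=6/7b
6) 1627.486ms=30/7b +325.497ms=6/7b
7) 1952.984ms=36/7b +325.497ms=6/7b
8) 2278.481ms=6b +1139.241ms=3b
9) 3417.722ms=9b +1139.241ms=3b
Σ=12b of 12 (158bpm 6/8) — PASS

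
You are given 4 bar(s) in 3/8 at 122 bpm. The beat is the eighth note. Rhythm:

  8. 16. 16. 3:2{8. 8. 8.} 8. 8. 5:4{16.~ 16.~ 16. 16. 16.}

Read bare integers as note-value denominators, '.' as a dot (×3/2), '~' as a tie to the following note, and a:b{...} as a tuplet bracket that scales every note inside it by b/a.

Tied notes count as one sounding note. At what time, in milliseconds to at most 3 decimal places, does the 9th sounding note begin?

1. 0.0ms @ 0 + 737.705ms (3/2)
2. 737.705ms @ 3/2 + 368.852ms (3/4)
3. 1106.557ms @ 9/4 + 368.852ms (3/4)
4. 1475.41ms @ 3 + 491.803ms (1)
5. 1967.213ms @ 4 + 491.803ms (1)
6. 2459.016ms @ 5 + 491.803ms (1)
7. 2950.82ms @ 6 + 737.705ms (3/2)
8. 3688.525ms @ 15/2 + 737.705ms (3/2)
9. 4426.23ms @ 9 + 885.246ms (9/5)
10. 5311.475ms @ 54/5 + 295.082ms (3/5)
11. 5606.557ms @ 57/5 + 295.082ms (3/5)

note 9 onset = 9b = 4426.23ms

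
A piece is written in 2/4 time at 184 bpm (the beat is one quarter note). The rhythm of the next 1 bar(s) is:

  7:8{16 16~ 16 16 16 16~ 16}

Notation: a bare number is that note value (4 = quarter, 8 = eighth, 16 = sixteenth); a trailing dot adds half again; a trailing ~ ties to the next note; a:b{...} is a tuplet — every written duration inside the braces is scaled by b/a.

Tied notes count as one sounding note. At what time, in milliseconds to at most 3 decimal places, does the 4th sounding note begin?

1. 0.0ms @ 0 + 93.168ms (2/7)
2. 93.168ms @ 2/7 + 186.335ms (4/7)
3. 279.503ms @ 6/7 + 93.168ms (2/7)
4. 372.671ms @ 8/7 + 93.168ms (2/7)
5. 465.839ms @ 10/7 + 186.335ms (4/7)

note 4 onset = 8/7b = 372.671ms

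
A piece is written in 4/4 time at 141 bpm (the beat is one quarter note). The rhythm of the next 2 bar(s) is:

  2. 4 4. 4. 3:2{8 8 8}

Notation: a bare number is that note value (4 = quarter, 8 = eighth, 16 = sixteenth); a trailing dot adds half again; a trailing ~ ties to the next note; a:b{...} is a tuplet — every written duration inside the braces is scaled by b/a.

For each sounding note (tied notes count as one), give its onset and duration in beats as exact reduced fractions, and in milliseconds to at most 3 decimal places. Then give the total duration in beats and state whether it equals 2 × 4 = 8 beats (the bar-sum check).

1) 0.0ms=0b +1276.596ms=3b
2) 1276.596ms=3b +425.532ms=1b
3) 1702.128ms=4b +638.298ms=3/2b
4) 2340.426ms=11/2b +638.298ms=3/2b
5) 2978.723ms=7b +141.844ms=1/3b
6) 3120.567ms=22/3b +141.844ms=1/3b
7) 3262.411ms=23/3b +141.844ms=1/3b
Σ=8b of 8 (141bpm 4/4) — PASS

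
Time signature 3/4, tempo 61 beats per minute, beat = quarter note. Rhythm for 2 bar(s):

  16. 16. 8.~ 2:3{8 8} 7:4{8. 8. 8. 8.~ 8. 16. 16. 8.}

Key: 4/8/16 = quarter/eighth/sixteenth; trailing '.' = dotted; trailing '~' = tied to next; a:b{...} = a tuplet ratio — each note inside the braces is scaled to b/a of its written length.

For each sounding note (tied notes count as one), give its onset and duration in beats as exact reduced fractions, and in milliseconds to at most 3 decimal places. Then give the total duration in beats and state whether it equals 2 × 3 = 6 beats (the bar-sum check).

1) 0.0ms=0b +368.852ms=3/8b
2) 368.852ms=3/8b +368.852ms=3/8b
3) 737.705ms=3/4b +1475.41ms=3/2b
4) 2213.115ms=9/4b +737.705ms=3/4b
5) 2950.82ms=3b +421.546ms=3/7b
6) 3372.365ms=24/7b +421.546ms=3/7b
7) 3793.911ms=27/7b +421.546ms=3/7b
8) 4215.457ms=30/7b +843.091ms=6/7b
9) 5058.548ms=36/7b +210.773ms=3/14b
10) 5269.321ms=75/14b +210.773ms=3/14b
11) 5480.094ms=39/7b +421.546ms=3/7b
Σ=6b of 6 (61bpm 3/4) — PASS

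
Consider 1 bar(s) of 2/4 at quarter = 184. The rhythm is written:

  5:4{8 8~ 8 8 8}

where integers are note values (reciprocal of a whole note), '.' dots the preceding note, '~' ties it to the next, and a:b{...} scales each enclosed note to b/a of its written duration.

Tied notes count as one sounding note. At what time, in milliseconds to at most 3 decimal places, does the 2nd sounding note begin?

note 2 onset = 2/5b = 130.435ms

1. 0.0ms @ 0 + 130.435ms (2/5)
2. 130.435ms @ 2/5 + 260.87ms (4/5)
3. 391.304ms @ 6/5 + 130.435ms (2/5)
4. 521.739ms @ 8/5 + 130.435ms (2/5)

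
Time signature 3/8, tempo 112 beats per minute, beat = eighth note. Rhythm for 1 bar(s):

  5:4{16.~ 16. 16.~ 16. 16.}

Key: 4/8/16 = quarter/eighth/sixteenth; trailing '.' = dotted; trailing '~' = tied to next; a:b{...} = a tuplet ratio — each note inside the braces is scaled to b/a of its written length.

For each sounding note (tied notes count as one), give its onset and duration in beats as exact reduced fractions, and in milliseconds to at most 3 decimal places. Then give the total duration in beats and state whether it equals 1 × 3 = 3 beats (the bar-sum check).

1) 0.0ms=0b +642.857ms=6/5b
2) 642.857ms=6/5b +642.857ms=6/5b
3) 1285.714ms=12/5b +321.429ms=3/5b
Σ=3b of 3 (112bpm 3/8) — PASS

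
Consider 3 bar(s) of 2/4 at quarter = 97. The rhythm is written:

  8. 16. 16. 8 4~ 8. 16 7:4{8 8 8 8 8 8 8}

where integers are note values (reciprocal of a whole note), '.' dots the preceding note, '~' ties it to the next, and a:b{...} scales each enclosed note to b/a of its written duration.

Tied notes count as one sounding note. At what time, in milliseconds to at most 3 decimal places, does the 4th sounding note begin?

1. 0.0ms @ 0 + 463.918ms (3/4)
2. 463.918ms @ 3/4 + 231.959ms (3/8)
3. 695.876ms @ 9/8 + 231.959ms (3/8)
4. 927.835ms @ 3/2 + 309.278ms (1/2)
5. 1237.113ms @ 2 + 1082.474ms (7/4)
6. 2319.588ms @ 15/4 + 154.639ms (1/4)
7. 2474.227ms @ 4 + 176.73ms (2/7)
8. 2650.957ms @ 30/7 + 176.73ms (2/7)
9. 2827.688ms @ 32/7 + 176.73ms (2/7)
10. 3004.418ms @ 34/7 + 176.73ms (2/7)
11. 3181.149ms @ 36/7 + 176.73ms (2/7)
12. 3357.879ms @ 38/7 + 176.73ms (2/7)
13. 3534.61ms @ 40/7 + 176.73ms (2/7)

note 4 onset = 3/2b = 927.835ms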